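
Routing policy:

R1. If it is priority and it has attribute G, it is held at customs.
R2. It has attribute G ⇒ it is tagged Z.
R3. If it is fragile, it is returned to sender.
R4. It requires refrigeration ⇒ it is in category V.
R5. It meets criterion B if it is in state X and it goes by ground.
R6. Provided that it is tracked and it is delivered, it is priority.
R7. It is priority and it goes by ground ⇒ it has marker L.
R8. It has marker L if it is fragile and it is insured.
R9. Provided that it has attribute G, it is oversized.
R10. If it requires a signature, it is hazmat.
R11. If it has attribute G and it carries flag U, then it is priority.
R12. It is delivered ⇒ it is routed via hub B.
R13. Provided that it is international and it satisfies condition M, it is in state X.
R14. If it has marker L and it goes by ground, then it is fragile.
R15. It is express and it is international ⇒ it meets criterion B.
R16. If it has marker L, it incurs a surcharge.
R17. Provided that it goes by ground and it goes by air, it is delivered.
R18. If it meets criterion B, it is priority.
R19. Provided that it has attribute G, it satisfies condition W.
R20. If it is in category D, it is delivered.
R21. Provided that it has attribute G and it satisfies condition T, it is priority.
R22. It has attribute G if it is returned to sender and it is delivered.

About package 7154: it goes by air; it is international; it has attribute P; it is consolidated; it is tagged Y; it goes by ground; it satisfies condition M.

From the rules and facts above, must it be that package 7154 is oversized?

Yes

By R13 (it is international, it satisfies condition M): it is in state X.
By R17 (it goes by ground, it goes by air): it is delivered.
By R5 (it is in state X, it goes by ground): it meets criterion B.
By R18 (it meets criterion B): it is priority.
By R7 (it is priority, it goes by ground): it has marker L.
By R14 (it has marker L, it goes by ground): it is fragile.
By R3 (it is fragile): it is returned to sender.
By R22 (it is returned to sender, it is delivered): it has attribute G.
By R9 (it has attribute G): it is oversized.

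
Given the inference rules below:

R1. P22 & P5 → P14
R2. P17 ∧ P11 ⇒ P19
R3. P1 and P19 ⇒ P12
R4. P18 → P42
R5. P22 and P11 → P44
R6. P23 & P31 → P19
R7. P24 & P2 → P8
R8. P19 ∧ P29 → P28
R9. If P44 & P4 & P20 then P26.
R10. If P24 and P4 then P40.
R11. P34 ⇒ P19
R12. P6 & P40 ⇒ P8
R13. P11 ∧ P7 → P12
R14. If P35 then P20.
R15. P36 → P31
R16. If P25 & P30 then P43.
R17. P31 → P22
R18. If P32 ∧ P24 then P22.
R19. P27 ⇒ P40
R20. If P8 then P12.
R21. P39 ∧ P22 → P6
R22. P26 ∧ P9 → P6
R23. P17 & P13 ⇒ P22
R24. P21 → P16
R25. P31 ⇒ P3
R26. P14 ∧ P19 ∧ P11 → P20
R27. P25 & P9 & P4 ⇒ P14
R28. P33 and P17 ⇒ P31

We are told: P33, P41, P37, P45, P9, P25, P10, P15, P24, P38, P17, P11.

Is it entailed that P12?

Forward chaining from the given facts derives: P19, P31, P22, P3, P44.
Rules concluding P12: R3 needs P1; R13 needs P7; R20 needs P8 — none of these are established.

No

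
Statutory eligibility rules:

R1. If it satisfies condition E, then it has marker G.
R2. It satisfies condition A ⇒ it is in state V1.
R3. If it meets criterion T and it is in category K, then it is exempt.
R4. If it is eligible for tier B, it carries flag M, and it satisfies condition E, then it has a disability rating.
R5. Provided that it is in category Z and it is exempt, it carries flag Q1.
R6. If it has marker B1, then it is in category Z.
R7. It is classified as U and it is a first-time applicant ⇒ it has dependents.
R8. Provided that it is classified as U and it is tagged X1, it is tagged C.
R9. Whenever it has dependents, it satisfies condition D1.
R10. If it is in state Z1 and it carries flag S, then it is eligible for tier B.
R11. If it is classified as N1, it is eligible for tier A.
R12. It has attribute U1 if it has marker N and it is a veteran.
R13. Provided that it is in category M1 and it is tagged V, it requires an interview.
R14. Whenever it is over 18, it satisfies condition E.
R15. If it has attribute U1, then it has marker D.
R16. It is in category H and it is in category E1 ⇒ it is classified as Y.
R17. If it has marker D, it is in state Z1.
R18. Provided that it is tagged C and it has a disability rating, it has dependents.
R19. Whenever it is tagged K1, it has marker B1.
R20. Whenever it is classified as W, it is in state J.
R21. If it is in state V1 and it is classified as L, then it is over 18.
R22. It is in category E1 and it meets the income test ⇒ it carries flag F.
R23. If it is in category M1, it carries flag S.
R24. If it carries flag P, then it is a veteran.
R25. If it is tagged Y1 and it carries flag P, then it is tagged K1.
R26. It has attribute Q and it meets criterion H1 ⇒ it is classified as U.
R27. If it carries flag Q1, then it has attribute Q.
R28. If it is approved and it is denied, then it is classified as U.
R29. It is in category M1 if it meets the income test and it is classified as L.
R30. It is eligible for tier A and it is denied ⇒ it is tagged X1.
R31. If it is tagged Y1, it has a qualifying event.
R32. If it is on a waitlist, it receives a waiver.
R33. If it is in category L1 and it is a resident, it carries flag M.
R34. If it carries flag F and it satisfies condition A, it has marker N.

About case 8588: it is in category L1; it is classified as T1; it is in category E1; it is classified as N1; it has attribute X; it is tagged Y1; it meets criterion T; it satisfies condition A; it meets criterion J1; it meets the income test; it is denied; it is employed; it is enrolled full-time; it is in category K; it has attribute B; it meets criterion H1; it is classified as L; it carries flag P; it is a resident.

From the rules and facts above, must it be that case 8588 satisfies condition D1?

Yes

By R2 (it satisfies condition A): it is in state V1.
By R3 (it meets criterion T, it is in category K): it is exempt.
By R11 (it is classified as N1): it is eligible for tier A.
By R21 (it is in state V1, it is classified as L): it is over 18.
By R22 (it is in category E1, it meets the income test): it carries flag F.
By R24 (it carries flag P): it is a veteran.
By R25 (it is tagged Y1, it carries flag P): it is tagged K1.
By R29 (it meets the income test, it is classified as L): it is in category M1.
By R30 (it is eligible for tier A, it is denied): it is tagged X1.
By R33 (it is in category L1, it is a resident): it carries flag M.
By R34 (it carries flag F, it satisfies condition A): it has marker N.
By R12 (it has marker N, it is a veteran): it has attribute U1.
By R14 (it is over 18): it satisfies condition E.
By R15 (it has attribute U1): it has marker D.
By R17 (it has marker D): it is in state Z1.
By R19 (it is tagged K1): it has marker B1.
By R23 (it is in category M1): it carries flag S.
By R6 (it has marker B1): it is in category Z.
By R10 (it is in state Z1, it carries flag S): it is eligible for tier B.
By R4 (it is eligible for tier B, it carries flag M, it satisfies condition E): it has a disability rating.
By R5 (it is in category Z, it is exempt): it carries flag Q1.
By R27 (it carries flag Q1): it has attribute Q.
By R26 (it has attribute Q, it meets criterion H1): it is classified as U.
By R8 (it is classified as U, it is tagged X1): it is tagged C.
By R18 (it is tagged C, it has a disability rating): it has dependents.
By R9 (it has dependents): it satisfies condition D1.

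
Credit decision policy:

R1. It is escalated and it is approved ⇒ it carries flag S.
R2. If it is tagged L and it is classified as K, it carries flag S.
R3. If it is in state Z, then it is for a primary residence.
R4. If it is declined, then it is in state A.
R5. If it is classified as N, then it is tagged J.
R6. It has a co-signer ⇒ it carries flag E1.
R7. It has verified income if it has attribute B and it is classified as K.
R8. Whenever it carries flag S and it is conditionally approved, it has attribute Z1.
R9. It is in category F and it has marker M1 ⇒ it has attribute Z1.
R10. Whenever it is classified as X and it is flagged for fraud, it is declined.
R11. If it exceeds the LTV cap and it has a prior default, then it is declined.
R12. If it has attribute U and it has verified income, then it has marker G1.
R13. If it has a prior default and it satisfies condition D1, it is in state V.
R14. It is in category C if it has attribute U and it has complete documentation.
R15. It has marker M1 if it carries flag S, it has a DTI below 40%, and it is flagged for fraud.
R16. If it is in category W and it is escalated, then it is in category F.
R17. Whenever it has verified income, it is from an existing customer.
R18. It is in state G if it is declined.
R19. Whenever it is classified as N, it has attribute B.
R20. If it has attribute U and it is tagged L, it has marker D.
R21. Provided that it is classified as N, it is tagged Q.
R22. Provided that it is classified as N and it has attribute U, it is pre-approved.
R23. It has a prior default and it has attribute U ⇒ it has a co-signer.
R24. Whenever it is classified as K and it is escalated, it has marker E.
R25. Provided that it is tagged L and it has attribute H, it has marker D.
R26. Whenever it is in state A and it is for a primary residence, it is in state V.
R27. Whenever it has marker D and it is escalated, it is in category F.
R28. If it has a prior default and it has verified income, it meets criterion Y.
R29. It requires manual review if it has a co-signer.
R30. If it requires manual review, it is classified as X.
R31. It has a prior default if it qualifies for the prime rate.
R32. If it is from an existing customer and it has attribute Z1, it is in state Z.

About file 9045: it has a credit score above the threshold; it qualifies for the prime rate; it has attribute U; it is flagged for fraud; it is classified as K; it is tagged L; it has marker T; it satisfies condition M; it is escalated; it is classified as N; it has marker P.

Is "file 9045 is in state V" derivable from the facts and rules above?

No

Forward chaining from the given facts derives: carries flag S, is tagged J, has attribute B, has marker D, is tagged Q, is pre-approved, has marker E, is in category F, has a prior default, has verified income, has marker G1, is from an existing customer, has a co-signer, meets criterion Y, requires manual review, is classified as X, carries flag E1, is declined, is in state G, is in state A.
Rules concluding "it is in state V": R13 needs "it satisfies condition D1"; R26 needs "it is for a primary residence" — none of these are established.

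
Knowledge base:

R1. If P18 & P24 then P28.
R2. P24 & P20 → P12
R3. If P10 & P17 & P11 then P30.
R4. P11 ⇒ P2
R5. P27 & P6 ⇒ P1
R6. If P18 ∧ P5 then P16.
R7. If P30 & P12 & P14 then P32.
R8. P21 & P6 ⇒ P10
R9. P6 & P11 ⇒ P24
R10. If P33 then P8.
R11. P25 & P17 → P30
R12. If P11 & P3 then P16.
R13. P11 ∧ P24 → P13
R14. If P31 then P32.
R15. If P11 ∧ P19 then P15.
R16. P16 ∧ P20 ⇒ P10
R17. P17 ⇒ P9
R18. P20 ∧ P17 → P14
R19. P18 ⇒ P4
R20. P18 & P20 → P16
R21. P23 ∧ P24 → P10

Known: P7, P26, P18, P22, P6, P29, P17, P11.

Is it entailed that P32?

No

Forward chaining from the given facts derives: P2, P24, P13, P9, P4, P28.
Rules concluding P32: R7 needs P30; R14 needs P31 — none of these are established.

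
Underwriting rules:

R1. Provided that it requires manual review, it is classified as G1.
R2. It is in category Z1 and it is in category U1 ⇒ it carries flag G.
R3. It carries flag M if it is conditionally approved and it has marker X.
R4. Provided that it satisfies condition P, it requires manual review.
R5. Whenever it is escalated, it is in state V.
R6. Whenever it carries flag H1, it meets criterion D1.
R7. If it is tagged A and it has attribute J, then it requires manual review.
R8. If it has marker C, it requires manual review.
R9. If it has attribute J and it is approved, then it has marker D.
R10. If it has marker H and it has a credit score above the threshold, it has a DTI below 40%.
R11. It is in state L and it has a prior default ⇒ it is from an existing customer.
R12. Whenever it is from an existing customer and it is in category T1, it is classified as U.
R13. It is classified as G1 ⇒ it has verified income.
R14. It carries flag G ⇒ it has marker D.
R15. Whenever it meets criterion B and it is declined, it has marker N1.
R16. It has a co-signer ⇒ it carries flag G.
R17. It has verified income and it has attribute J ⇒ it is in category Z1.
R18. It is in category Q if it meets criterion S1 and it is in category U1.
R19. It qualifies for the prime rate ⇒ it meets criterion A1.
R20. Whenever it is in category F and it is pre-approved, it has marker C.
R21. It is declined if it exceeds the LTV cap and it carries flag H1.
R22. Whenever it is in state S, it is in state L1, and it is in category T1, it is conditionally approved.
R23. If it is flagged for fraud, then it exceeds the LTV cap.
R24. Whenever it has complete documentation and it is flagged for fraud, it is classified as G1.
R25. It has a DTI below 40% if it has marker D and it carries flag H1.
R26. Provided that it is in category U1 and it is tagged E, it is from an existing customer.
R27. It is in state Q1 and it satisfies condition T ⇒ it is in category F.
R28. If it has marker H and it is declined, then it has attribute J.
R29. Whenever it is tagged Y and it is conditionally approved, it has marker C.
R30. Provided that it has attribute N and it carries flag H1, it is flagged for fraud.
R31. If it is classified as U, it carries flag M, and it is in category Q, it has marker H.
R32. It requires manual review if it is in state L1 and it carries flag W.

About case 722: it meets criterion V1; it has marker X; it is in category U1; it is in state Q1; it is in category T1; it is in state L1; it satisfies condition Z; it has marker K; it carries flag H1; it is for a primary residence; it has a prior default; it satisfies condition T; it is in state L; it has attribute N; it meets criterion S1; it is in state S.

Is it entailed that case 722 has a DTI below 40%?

No

Forward chaining from the given facts derives: meets criterion D1, is from an existing customer, is classified as U, is in category Q, is conditionally approved, is in category F, is flagged for fraud, carries flag M, exceeds the LTV cap, has marker H, is declined, has attribute J.
Rules concluding "it has a DTI below 40%": R10 needs "it has a credit score above the threshold"; R25 needs "it has marker D" — none of these are established.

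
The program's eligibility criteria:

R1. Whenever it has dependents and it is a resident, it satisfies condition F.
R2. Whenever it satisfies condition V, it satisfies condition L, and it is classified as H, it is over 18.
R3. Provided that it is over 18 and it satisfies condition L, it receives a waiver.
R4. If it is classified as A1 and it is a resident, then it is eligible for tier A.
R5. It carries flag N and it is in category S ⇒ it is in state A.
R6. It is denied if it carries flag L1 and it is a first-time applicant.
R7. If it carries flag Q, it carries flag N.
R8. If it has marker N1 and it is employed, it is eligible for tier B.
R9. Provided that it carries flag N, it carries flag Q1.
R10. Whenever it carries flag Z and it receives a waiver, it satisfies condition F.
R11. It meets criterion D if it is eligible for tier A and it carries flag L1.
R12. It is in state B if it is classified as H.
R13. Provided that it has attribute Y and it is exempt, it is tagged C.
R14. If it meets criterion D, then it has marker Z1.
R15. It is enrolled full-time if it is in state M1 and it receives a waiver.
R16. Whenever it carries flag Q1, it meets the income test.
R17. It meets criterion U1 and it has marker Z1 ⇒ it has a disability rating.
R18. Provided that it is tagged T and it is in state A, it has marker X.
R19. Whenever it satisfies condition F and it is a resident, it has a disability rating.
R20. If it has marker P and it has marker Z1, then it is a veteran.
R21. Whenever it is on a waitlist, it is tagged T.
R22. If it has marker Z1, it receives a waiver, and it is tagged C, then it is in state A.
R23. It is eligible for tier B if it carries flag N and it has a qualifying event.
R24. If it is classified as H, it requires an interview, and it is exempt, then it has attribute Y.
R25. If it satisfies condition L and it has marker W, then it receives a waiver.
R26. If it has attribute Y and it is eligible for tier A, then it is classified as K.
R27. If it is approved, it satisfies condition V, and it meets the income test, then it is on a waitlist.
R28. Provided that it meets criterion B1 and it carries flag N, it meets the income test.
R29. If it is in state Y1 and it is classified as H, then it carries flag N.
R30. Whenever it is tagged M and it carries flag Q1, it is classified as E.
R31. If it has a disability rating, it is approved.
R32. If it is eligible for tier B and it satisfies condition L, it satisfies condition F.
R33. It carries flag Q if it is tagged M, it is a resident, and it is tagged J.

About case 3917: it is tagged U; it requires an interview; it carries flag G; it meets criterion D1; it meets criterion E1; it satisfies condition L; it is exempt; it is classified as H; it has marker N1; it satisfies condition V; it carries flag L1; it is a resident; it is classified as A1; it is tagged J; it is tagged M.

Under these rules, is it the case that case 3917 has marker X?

Forward chaining from the given facts derives: is over 18, receives a waiver, is eligible for tier A, meets criterion D, is in state B, has marker Z1, has attribute Y, is classified as K, carries flag Q, carries flag N, carries flag Q1, is tagged C, meets the income test, is in state A, is classified as E.
The only rule concluding "it has marker X" is R18, which needs "it is tagged T"; that is never established.

No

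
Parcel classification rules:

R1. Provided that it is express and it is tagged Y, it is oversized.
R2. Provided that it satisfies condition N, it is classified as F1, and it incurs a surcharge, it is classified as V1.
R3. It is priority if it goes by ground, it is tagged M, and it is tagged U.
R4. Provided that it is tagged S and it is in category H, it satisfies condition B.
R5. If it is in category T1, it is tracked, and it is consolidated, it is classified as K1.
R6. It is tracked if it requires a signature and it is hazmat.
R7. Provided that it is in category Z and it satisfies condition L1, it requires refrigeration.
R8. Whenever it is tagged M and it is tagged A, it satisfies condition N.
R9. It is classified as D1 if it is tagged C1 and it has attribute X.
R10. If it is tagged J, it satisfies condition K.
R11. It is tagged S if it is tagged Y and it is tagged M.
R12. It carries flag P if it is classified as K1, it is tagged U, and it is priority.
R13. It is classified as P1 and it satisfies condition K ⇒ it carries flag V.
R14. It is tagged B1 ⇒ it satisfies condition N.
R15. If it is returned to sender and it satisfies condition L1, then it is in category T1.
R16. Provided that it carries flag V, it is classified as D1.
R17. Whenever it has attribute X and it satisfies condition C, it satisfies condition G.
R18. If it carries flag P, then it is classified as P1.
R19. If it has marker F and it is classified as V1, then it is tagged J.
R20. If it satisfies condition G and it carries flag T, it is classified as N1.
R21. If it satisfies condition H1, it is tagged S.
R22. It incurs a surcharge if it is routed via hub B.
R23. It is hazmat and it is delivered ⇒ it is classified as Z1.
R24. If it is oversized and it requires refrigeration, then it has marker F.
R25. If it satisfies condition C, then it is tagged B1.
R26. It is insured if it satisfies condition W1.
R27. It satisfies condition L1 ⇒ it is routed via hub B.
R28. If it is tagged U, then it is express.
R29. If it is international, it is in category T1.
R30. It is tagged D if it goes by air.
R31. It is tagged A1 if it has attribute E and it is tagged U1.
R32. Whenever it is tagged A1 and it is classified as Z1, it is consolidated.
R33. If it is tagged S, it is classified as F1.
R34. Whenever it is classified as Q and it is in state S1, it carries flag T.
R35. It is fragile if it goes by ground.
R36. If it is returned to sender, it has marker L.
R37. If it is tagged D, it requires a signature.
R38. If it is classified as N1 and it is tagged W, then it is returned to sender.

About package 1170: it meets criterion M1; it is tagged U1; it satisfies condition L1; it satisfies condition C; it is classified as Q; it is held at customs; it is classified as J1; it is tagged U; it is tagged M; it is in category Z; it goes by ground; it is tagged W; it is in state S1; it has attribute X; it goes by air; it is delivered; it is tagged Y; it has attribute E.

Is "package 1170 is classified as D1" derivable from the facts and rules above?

No

Forward chaining from the given facts derives: is priority, requires refrigeration, is tagged S, satisfies condition G, is tagged B1, is routed via hub B, is express, is tagged D, is tagged A1, is classified as F1, carries flag T, is fragile, requires a signature, is oversized, satisfies condition N, is classified as N1, incurs a surcharge, has marker F, is returned to sender, is classified as V1, is in category T1, is tagged J, has marker L, satisfies condition K.
Rules concluding "it is classified as D1": R9 needs "it is tagged C1"; R16 needs "it carries flag V" — none of these are established.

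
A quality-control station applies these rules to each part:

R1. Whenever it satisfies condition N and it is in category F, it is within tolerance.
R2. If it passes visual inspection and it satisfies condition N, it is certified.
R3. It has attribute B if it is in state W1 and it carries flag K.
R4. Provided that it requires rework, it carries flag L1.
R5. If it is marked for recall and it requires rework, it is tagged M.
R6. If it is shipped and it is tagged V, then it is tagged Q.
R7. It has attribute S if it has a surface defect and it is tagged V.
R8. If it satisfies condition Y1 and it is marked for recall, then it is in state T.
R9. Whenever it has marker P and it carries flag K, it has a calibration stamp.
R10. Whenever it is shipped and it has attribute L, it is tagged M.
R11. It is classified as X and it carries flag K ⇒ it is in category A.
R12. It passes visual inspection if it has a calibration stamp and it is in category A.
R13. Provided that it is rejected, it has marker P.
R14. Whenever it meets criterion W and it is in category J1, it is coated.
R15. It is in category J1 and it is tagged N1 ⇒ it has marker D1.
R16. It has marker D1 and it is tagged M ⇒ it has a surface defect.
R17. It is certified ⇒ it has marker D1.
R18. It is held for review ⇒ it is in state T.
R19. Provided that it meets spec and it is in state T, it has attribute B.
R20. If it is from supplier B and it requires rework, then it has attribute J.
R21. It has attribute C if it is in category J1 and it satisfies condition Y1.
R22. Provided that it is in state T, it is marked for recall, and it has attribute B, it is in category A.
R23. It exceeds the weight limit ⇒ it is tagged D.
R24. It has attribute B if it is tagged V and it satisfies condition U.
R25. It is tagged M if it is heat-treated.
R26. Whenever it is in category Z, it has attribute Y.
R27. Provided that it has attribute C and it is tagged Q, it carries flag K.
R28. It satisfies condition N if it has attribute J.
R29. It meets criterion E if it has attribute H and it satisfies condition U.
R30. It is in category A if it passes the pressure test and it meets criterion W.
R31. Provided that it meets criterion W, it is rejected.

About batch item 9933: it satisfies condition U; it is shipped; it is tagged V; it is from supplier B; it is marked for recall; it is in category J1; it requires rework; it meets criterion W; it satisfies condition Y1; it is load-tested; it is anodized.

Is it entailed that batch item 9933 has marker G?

Forward chaining from the given facts derives: carries flag L1, is tagged M, is tagged Q, is in state T, is coated, has attribute J, has attribute C, has attribute B, carries flag K, satisfies condition N, is rejected, has marker P, is in category A, has a calibration stamp, passes visual inspection, is certified, has marker D1, has a surface defect, has attribute S.
No rule has "it has marker G" as its conclusion, and it is not among the given facts.

No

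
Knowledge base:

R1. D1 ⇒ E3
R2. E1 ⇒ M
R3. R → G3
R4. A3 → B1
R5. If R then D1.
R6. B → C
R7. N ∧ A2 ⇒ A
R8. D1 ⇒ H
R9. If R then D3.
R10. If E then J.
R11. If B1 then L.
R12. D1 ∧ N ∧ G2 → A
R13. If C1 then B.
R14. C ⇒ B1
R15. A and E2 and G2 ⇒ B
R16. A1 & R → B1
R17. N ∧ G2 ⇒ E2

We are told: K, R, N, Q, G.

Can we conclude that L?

No

Forward chaining from the given facts derives: G3, D1, H, D3, E3.
The only rule concluding L is R11, which needs B1; that is never established.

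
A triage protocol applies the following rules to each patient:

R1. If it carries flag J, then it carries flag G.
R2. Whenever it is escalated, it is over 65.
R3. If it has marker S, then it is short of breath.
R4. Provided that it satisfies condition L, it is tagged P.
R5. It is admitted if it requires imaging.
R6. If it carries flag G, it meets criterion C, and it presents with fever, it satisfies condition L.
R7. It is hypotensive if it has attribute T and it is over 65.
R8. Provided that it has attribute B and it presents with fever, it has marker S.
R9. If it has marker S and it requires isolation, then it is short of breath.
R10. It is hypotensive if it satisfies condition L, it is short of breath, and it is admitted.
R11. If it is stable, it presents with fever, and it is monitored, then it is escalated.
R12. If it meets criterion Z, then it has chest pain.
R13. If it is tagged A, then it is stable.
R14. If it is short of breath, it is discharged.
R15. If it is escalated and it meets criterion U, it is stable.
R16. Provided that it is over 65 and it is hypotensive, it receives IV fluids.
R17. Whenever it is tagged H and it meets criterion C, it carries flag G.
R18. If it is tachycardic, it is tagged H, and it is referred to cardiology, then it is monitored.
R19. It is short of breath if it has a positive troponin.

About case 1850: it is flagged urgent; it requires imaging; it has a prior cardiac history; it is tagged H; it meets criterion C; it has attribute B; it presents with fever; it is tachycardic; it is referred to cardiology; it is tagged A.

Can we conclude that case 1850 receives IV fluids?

Yes

By R5 (it requires imaging): it is admitted.
By R8 (it has attribute B, it presents with fever): it has marker S.
By R13 (it is tagged A): it is stable.
By R17 (it is tagged H, it meets criterion C): it carries flag G.
By R18 (it is tachycardic, it is tagged H, it is referred to cardiology): it is monitored.
By R3 (it has marker S): it is short of breath.
By R6 (it carries flag G, it meets criterion C, it presents with fever): it satisfies condition L.
By R10 (it satisfies condition L, it is short of breath, it is admitted): it is hypotensive.
By R11 (it is stable, it presents with fever, it is monitored): it is escalated.
By R2 (it is escalated): it is over 65.
By R16 (it is over 65, it is hypotensive): it receives IV fluids.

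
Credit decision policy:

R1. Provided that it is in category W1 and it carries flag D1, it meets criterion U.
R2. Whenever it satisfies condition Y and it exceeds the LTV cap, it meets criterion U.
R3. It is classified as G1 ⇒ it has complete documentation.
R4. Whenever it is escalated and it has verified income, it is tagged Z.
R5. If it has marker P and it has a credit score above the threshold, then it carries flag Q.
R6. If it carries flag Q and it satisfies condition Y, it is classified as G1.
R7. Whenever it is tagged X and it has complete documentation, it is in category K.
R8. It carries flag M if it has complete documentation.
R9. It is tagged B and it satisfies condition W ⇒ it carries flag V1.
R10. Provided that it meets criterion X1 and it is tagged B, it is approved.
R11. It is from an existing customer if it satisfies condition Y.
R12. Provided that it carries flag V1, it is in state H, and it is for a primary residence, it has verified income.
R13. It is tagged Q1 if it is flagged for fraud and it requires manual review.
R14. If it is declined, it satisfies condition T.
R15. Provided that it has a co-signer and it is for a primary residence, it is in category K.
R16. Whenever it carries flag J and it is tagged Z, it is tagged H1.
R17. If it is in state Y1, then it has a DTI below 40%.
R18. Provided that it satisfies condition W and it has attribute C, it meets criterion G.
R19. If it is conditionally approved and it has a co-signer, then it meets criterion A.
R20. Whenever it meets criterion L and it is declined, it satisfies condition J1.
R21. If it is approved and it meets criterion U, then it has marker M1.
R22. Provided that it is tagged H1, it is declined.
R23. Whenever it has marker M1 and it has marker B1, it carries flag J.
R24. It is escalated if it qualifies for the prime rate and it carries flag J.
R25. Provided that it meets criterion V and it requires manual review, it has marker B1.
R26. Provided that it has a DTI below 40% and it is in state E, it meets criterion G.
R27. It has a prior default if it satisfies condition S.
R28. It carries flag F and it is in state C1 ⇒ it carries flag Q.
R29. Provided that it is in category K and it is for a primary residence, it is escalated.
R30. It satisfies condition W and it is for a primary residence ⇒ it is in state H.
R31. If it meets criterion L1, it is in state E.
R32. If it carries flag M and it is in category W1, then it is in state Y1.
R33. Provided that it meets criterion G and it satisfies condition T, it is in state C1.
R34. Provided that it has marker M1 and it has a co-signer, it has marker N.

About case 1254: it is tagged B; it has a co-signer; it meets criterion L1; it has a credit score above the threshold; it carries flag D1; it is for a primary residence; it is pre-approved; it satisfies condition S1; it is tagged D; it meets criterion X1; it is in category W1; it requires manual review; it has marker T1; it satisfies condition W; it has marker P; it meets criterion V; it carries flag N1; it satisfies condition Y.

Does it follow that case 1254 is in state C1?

Yes

By R1 (it is in category W1, it carries flag D1): it meets criterion U.
By R5 (it has marker P, it has a credit score above the threshold): it carries flag Q.
By R6 (it carries flag Q, it satisfies condition Y): it is classified as G1.
By R9 (it is tagged B, it satisfies condition W): it carries flag V1.
By R10 (it meets criterion X1, it is tagged B): it is approved.
By R15 (it has a co-signer, it is for a primary residence): it is in category K.
By R21 (it is approved, it meets criterion U): it has marker M1.
By R25 (it meets criterion V, it requires manual review): it has marker B1.
By R29 (it is in category K, it is for a primary residence): it is escalated.
By R30 (it satisfies condition W, it is for a primary residence): it is in state H.
By R31 (it meets criterion L1): it is in state E.
By R3 (it is classified as G1): it has complete documentation.
By R8 (it has complete documentation): it carries flag M.
By R12 (it carries flag V1, it is in state H, it is for a primary residence): it has verified income.
By R23 (it has marker M1, it has marker B1): it carries flag J.
By R32 (it carries flag M, it is in category W1): it is in state Y1.
By R4 (it is escalated, it has verified income): it is tagged Z.
By R16 (it carries flag J, it is tagged Z): it is tagged H1.
By R17 (it is in state Y1): it has a DTI below 40%.
By R22 (it is tagged H1): it is declined.
By R26 (it has a DTI below 40%, it is in state E): it meets criterion G.
By R14 (it is declined): it satisfies condition T.
By R33 (it meets criterion G, it satisfies condition T): it is in state C1.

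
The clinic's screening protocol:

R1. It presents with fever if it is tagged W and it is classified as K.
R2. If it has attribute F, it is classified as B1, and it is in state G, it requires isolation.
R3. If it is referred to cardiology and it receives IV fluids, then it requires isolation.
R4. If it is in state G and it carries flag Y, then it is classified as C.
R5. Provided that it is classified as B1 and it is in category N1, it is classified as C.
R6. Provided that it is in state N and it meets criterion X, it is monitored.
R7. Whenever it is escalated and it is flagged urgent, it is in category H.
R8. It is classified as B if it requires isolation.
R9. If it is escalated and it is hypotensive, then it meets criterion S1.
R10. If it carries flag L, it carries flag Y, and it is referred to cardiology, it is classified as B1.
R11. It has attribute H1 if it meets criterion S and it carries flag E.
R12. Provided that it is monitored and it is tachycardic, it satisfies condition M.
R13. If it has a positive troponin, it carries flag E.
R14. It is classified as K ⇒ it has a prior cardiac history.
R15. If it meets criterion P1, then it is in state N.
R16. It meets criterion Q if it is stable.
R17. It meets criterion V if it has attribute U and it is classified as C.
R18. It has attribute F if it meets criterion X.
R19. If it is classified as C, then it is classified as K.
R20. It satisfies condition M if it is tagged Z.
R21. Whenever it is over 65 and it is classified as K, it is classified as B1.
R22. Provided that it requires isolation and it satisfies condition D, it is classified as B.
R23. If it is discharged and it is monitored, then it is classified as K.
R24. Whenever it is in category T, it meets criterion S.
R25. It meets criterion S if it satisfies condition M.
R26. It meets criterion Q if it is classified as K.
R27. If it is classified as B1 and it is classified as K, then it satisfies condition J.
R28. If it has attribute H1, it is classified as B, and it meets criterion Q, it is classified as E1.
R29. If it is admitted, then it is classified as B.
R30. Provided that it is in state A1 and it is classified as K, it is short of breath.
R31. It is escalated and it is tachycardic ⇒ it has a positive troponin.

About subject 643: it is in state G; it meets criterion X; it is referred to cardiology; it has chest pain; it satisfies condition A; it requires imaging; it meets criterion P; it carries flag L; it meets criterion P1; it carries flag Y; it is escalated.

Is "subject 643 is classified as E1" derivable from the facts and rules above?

Forward chaining from the given facts derives: is classified as C, is classified as B1, is in state N, has attribute F, is classified as K, meets criterion Q, satisfies condition J, requires isolation, is monitored, is classified as B, has a prior cardiac history.
The only rule concluding "it is classified as E1" is R28, which needs "it has attribute H1"; that is never established.

No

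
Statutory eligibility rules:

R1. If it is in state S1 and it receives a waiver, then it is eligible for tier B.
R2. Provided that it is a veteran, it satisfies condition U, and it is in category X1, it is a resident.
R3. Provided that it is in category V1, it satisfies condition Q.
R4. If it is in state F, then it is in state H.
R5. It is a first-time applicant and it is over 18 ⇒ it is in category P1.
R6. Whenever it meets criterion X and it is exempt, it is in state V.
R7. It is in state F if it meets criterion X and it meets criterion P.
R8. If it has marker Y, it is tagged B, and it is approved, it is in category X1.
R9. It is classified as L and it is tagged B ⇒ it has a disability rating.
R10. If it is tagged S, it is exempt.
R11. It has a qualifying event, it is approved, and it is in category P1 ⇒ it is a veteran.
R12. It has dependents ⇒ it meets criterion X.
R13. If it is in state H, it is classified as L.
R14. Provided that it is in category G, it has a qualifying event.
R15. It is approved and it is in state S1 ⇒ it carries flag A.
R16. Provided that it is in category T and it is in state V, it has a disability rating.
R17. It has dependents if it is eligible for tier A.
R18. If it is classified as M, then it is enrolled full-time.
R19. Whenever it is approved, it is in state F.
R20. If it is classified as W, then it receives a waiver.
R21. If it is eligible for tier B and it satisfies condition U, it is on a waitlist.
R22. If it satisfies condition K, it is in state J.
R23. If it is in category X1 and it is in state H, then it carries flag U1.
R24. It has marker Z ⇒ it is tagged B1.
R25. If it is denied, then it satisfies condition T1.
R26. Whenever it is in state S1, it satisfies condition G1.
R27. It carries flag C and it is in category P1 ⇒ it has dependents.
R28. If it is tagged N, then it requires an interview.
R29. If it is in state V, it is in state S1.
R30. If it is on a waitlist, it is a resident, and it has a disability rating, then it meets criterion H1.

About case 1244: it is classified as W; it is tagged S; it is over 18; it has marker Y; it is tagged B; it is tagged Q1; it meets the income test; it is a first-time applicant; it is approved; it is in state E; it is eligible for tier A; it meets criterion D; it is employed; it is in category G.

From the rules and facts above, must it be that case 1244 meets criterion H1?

No

Forward chaining from the given facts derives: is in category P1, is in category X1, is exempt, has a qualifying event, has dependents, is in state F, receives a waiver, is in state H, is a veteran, meets criterion X, is classified as L, carries flag U1, is in state V, has a disability rating, is in state S1, is eligible for tier B, carries flag A, satisfies condition G1.
The only rule concluding "it meets criterion H1" is R30, which needs "it is on a waitlist"; that is never established.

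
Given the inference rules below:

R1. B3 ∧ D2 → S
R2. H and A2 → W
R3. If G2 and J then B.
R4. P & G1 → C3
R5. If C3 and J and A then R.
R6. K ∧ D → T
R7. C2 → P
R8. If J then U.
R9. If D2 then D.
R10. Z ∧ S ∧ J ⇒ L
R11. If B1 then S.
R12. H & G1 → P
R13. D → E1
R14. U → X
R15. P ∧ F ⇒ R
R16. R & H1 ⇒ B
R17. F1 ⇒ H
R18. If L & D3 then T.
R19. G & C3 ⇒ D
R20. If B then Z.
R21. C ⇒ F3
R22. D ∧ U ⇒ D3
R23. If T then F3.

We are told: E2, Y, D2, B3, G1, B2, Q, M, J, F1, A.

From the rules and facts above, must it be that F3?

No

Forward chaining from the given facts derives: S, U, D, E1, X, H, D3, P, C3, R.
Rules concluding F3: R21 needs C; R23 needs T — none of these are established.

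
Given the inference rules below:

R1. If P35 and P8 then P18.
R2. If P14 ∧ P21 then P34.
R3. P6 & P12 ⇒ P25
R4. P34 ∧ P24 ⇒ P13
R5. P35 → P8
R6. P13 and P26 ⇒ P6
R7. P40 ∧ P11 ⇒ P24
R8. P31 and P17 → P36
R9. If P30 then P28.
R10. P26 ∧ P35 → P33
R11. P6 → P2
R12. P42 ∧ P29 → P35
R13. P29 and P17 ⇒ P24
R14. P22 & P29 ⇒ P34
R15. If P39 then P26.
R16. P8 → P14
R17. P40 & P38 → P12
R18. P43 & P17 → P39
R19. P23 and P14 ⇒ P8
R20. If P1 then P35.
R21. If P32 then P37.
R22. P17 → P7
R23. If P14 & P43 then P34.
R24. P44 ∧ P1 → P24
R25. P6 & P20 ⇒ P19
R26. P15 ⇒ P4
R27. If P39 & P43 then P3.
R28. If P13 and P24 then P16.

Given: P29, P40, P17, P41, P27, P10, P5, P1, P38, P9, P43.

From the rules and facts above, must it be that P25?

P24  (by R13: P29, P17)
P12  (by R17: P40, P38)
P39  (by R18: P43, P17)
P35  (by R20: P1)
P8  (by R5: P35)
P26  (by R15: P39)
P14  (by R16: P8)
P34  (by R23: P14, P43)
P13  (by R4: P34, P24)
P6  (by R6: P13, P26)
P25  (by R3: P6, P12)

Yes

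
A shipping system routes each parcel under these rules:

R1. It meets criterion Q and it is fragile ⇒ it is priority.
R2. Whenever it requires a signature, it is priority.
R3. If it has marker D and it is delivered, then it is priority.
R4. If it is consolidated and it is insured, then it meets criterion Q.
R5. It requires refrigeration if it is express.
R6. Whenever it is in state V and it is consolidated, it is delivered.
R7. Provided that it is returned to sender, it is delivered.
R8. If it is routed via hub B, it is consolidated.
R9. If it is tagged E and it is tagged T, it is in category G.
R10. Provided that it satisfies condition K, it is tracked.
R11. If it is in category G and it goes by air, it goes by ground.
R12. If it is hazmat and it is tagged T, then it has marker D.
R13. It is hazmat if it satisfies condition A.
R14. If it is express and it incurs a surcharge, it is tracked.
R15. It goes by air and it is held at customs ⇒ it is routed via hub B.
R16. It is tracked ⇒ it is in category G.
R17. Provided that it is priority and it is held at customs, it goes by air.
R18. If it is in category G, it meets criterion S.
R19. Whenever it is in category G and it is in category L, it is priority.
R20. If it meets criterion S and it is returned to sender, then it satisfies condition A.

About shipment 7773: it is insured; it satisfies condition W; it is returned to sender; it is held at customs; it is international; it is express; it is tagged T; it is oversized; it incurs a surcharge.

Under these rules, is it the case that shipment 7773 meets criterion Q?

By R7 (it is returned to sender): it is delivered.
By R14 (it is express, it incurs a surcharge): it is tracked.
By R16 (it is tracked): it is in category G.
By R18 (it is in category G): it meets criterion S.
By R20 (it meets criterion S, it is returned to sender): it satisfies condition A.
By R13 (it satisfies condition A): it is hazmat.
By R12 (it is hazmat, it is tagged T): it has marker D.
By R3 (it has marker D, it is delivered): it is priority.
By R17 (it is priority, it is held at customs): it goes by air.
By R15 (it goes by air, it is held at customs): it is routed via hub B.
By R8 (it is routed via hub B): it is consolidated.
By R4 (it is consolidated, it is insured): it meets criterion Q.

Yes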